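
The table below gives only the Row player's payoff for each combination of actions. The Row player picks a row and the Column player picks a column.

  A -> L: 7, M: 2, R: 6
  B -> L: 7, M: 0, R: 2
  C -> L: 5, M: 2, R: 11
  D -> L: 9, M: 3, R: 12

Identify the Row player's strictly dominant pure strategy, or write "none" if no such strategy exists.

D

D vs A: L: 9>7, M: 3>2, R: 12>6.
D vs B: L: 9>7, M: 3>0, R: 12>2.
D vs C: L: 9>5, M: 3>2, R: 12>11.
D strictly beats every other strategy against every opponent action, so it is strictly dominant.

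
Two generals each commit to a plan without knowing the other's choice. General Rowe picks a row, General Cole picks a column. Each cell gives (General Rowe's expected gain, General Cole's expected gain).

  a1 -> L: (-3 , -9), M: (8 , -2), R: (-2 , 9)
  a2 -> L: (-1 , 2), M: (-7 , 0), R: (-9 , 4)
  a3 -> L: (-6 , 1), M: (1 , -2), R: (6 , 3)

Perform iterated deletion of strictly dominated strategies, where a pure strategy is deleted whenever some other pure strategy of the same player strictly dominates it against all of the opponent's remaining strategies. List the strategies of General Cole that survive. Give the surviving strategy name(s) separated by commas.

Column L is eliminated: R beats it against every remaining row (a1: 9>-9, a2: 4>2, a3: 3>1).
General Rowe's strategy a2 is strictly dominated by a1 (M: 8>-7, R: -2>-9) and is removed.
Column M is eliminated: R beats it against every remaining row (a1: 9>-2, a3: 3>-2).
Row a1 is eliminated: a3 beats it against every remaining column (R: 6>-2).
Among the remaining strategies, none is strictly dominated by another pure strategy of the same player, so the elimination stops.
Surviving strategies — General Rowe: {a3}; General Cole: {R}.

R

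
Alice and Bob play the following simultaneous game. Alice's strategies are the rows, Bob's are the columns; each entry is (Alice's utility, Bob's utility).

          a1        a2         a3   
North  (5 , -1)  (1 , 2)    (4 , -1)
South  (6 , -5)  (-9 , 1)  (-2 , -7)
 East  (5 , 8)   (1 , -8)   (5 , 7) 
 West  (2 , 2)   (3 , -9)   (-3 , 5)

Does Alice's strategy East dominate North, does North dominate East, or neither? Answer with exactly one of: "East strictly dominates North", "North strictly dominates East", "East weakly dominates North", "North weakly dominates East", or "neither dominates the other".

East weakly dominates North

Compare East to North across every action of Bob: a1: 5=5, a2: 1=1, a3: 5>4.
East is at least as good everywhere and strictly better somewhere (tied only at a1, a2), so East weakly but not strictly dominates North.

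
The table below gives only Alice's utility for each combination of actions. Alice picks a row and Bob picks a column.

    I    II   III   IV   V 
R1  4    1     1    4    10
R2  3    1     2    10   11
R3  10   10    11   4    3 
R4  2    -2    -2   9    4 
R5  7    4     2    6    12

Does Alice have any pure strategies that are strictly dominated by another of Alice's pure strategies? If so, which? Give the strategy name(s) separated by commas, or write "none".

R1 is strictly dominated by R5 (I: 7>4, II: 4>1, III: 2>1, IV: 6>4, V: 12>10).
R2: no other strategy beats it everywhere (R1 at II (1=1); R3 at IV (10>4); R4 at I (3>2); R5 at III (2=2)).
Nothing dominates R3: R1 at I (10>4); R2 at I (10>3); R4 at I (10>2); R5 at I (10>7).
R4: dominated, since R2 does at least as well everywhere (I: 3>2, II: 1>-2, III: 2>-2, IV: 10>9, V: 11>4).
R5: no other strategy beats it everywhere (R1 at I (7>4); R2 at I (7>3); R3 at IV (6>4); R4 at I (7>2)).

R1, R4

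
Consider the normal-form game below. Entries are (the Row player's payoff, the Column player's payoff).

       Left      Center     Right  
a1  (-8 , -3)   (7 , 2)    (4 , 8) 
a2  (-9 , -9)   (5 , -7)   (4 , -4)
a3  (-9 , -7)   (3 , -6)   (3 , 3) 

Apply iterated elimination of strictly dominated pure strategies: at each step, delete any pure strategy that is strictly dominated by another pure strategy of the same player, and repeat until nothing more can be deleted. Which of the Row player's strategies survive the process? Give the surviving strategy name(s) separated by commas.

Row a3 is eliminated: a1 beats it against every remaining column (Left: -8>-9, Center: 7>3, Right: 4>3).
Column Left is eliminated: Center beats it against every remaining row (a1: 2>-3, a2: -7>-9).
For the Column player, Right strictly dominates Center on the remaining rows (a1: 8>2, a2: -4>-7); eliminate Center.
Among the remaining strategies, none is strictly dominated by another pure strategy of the same player, so the elimination stops.
Surviving strategies — the Row player: {a1, a2}; the Column player: {Right}.

a1, a2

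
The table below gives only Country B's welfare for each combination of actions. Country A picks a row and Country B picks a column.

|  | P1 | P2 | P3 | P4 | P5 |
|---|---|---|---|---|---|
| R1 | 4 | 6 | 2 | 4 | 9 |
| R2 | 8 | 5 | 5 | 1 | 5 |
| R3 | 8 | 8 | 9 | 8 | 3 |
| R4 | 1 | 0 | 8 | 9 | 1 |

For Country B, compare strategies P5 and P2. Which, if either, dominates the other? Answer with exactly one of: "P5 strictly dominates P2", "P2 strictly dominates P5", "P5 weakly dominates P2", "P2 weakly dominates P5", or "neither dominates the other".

P5's payoffs vs P2's, by Country A's action — R1: 9>6, R2: 5=5, R3: 3<8, R4: 1>0.
P5 does better at R1, R4 but worse at R3; neither strategy dominates the other.

neither dominates the other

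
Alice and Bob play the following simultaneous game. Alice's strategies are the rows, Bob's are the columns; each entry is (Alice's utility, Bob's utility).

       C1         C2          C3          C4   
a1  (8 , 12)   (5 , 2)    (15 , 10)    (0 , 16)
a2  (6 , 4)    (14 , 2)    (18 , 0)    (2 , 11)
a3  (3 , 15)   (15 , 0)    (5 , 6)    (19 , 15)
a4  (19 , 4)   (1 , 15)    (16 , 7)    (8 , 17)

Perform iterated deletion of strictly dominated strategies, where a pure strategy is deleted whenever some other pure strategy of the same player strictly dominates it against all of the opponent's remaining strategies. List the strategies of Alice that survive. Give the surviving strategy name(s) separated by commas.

Column C2 is eliminated: C4 beats it against every remaining row (a1: 16>2, a2: 11>2, a3: 15>0, a4: 17>15).
Row a1 is eliminated: a4 beats it against every remaining column (C1: 19>8, C3: 16>15, C4: 8>0).
For Bob, C4 strictly dominates C3 on the remaining rows (a2: 11>0, a3: 15>6, a4: 17>7); eliminate C3.
For Alice, a4 strictly dominates a2 on the remaining columns (C1: 19>6, C4: 8>2); eliminate a2.
Among the remaining strategies, none is strictly dominated by another pure strategy of the same player, so the elimination stops.
Surviving strategies — Alice: {a3, a4}; Bob: {C1, C4}.

a3, a4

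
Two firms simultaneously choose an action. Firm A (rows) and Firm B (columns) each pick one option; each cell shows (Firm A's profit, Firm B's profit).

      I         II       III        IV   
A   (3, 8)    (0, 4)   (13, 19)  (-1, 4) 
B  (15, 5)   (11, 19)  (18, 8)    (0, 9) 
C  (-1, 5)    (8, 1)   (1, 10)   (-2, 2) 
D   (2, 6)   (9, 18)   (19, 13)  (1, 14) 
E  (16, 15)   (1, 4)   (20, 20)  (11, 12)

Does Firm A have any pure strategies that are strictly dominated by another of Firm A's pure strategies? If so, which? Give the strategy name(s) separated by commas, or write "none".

A: dominated, since B does at least as well everywhere (I: 15>3, II: 11>0, III: 18>13, IV: 0>-1).
Nothing dominates B: A at I (15>3); C at I (15>-1); D at I (15>2); E at II (11>1).
C is strictly dominated by B (I: 15>-1, II: 11>8, III: 18>1, IV: 0>-2).
D is not dominated — it holds its own against A at II (9>0); B at III (19>18); C at I (2>-1); E at II (9>1).
E: no other strategy beats it everywhere (A at I (16>3); B at I (16>15); C at I (16>-1); D at I (16>2)).

A, C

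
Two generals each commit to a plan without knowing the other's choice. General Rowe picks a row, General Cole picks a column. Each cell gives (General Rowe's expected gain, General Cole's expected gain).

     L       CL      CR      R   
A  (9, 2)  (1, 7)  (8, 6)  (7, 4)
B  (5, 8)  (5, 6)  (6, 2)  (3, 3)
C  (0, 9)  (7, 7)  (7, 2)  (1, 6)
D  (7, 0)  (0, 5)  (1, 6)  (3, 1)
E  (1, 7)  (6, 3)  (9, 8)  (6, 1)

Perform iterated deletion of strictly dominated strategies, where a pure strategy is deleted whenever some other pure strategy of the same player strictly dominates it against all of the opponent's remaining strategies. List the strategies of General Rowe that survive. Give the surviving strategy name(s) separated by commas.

A, B, C, E

For General Rowe, A strictly dominates D on the remaining columns (L: 9>7, CL: 1>0, CR: 8>1, R: 7>3); eliminate D.
General Cole's strategy R is strictly dominated by CL (A: 7>4, B: 6>3, C: 7>6, E: 3>1) and is removed.
Among the remaining strategies, none is strictly dominated by another pure strategy of the same player, so the elimination stops.
Surviving strategies — General Rowe: {A, B, C, E}; General Cole: {L, CL, CR}.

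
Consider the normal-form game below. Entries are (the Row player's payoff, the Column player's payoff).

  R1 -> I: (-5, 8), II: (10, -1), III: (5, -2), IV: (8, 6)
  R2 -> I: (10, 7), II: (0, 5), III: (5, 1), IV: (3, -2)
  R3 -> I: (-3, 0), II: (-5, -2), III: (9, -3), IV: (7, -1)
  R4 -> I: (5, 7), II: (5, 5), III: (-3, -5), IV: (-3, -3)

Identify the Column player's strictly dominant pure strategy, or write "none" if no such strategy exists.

I

I vs II: R1: 8>-1, R2: 7>5, R3: 0>-2, R4: 7>5.
I vs III: R1: 8>-2, R2: 7>1, R3: 0>-3, R4: 7>-5.
I vs IV: R1: 8>6, R2: 7>-2, R3: 0>-1, R4: 7>-3.
I strictly beats every other strategy against every opponent action, so it is strictly dominant.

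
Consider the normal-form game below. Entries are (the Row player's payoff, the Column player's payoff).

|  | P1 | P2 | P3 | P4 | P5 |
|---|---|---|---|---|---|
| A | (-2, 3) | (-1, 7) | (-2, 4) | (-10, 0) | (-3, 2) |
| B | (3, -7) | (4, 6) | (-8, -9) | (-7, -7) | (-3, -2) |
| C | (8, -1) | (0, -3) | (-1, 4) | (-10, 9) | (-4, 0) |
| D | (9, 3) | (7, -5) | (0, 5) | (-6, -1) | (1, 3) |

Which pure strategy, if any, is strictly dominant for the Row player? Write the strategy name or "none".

D vs A: P1: 9>-2, P2: 7>-1, P3: 0>-2, P4: -6>-10, P5: 1>-3.
D vs B: P1: 9>3, P2: 7>4, P3: 0>-8, P4: -6>-7, P5: 1>-3.
D vs C: P1: 9>8, P2: 7>0, P3: 0>-1, P4: -6>-10, P5: 1>-4.
D strictly beats every other strategy against every opponent action, so it is strictly dominant.

D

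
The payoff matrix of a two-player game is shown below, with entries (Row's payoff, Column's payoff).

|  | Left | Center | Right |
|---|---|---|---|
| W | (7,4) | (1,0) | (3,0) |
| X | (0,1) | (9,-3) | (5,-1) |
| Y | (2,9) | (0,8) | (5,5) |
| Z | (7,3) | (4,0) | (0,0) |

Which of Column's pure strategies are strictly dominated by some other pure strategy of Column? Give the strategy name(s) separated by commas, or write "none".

Center, Right

Left: no other strategy beats it everywhere (Center at W (4>0); Right at W (4>0)).
Center: dominated, since Left does at least as well everywhere (W: 4>0, X: 1>-3, Y: 9>8, Z: 3>0).
Right: dominated, since Left does at least as well everywhere (W: 4>0, X: 1>-1, Y: 9>5, Z: 3>0).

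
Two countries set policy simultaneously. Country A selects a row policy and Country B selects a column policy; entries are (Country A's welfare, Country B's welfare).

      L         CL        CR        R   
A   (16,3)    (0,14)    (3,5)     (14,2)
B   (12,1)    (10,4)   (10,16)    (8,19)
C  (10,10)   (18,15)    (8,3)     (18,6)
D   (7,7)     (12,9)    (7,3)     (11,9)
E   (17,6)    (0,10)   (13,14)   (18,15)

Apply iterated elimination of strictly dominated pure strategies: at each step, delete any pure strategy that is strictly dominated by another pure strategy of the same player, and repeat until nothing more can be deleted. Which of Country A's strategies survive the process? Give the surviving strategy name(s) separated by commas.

Row D is eliminated: C beats it against every remaining column (L: 10>7, CL: 18>12, CR: 8>7, R: 18>11).
For Country B, CL strictly dominates L on the remaining rows (A: 14>3, B: 4>1, C: 15>10, E: 10>6); eliminate L.
Country A's strategy A is strictly dominated by C (CL: 18>0, CR: 8>3, R: 18>14) and is removed.
For Country B, R strictly dominates CR on the remaining rows (B: 19>16, C: 6>3, E: 15>14); eliminate CR.
For Country A, C strictly dominates B on the remaining columns (CL: 18>10, R: 18>8); eliminate B.
Among the remaining strategies, none is strictly dominated by another pure strategy of the same player, so the elimination stops.
Surviving strategies — Country A: {C, E}; Country B: {CL, R}.

C, E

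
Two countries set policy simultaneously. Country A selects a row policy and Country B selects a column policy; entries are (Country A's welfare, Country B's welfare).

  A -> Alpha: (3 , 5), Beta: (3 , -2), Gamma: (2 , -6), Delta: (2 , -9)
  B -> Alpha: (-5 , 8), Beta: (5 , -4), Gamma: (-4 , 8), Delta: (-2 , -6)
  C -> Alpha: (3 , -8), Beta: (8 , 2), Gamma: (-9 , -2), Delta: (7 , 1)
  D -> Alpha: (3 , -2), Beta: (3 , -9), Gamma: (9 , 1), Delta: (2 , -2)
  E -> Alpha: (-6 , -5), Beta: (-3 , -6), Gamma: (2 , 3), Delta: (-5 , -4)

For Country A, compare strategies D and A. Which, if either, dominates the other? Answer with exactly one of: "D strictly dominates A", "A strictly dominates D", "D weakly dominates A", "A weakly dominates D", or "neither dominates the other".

D weakly dominates A

D's payoffs vs A's, by Country B's action — Alpha: 3=3, Beta: 3=3, Gamma: 9>2, Delta: 2=2.
D is at least as good everywhere and strictly better somewhere (tied only at Alpha, Beta, Delta), so D weakly but not strictly dominates A.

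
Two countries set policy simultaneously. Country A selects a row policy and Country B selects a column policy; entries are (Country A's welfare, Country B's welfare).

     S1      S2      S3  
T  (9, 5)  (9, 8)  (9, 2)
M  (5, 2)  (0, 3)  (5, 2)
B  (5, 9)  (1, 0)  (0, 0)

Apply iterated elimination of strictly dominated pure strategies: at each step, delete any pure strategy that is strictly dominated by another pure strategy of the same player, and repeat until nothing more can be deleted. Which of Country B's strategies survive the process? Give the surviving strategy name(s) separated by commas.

Row M is eliminated: T beats it against every remaining column (S1: 9>5, S2: 9>0, S3: 9>5).
Row B is eliminated: T beats it against every remaining column (S1: 9>5, S2: 9>1, S3: 9>0).
Country B's strategy S1 is strictly dominated by S2 (T: 8>5) and is removed.
Column S3 is eliminated: S2 beats it against every remaining row (T: 8>2).
Among the remaining strategies, none is strictly dominated by another pure strategy of the same player, so the elimination stops.
Surviving strategies — Country A: {T}; Country B: {S2}.

S2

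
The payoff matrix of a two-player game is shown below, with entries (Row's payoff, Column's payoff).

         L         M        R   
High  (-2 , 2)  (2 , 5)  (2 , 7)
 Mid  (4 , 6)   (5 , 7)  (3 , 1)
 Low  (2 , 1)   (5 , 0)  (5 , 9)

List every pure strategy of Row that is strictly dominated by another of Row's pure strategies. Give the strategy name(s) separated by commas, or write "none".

High: dominated, since Mid does at least as well everywhere (L: 4>-2, M: 5>2, R: 3>2).
Nothing dominates Mid: High at L (4>-2); Low at L (4>2).
Low: no other strategy beats it everywhere (High at L (2>-2); Mid at M (5=5)).

High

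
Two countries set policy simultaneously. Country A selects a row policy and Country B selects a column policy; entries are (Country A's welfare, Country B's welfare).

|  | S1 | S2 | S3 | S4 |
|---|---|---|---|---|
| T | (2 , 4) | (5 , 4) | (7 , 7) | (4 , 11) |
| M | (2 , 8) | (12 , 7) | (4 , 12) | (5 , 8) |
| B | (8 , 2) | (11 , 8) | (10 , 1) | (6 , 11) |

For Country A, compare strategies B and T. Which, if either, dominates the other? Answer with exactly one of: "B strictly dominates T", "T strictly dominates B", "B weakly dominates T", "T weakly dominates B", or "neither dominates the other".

Compare B to T across each opponent action: S1: 8>2, S2: 11>5, S3: 10>7, S4: 6>4.
B gives a strictly higher payoff against each opponent action, so B strictly dominates T.

B strictly dominates T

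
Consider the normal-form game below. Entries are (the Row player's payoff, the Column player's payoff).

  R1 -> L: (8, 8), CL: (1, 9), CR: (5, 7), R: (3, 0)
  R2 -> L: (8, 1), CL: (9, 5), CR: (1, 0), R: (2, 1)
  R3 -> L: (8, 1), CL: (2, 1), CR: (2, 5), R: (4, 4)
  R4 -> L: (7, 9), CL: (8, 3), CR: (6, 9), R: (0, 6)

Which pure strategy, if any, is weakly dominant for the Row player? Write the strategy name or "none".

R1 fails to dominate R2 at CL (1<9).
R2 fails to dominate R1 at CR (1<5).
R3 fails to dominate R1 at CR (2<5).
R4 fails to dominate R1 at L (7<8).
No single strategy dominates all the others.

none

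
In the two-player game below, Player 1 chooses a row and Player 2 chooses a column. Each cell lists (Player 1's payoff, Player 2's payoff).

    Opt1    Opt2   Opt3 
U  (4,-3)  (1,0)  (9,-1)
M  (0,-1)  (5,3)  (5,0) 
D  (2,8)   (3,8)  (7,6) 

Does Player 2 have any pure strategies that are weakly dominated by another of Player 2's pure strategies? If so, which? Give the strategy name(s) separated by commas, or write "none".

Opt2 weakly dominates Opt1 — U: 0>-3, M: 3>-1, D: 8=8.
Nothing dominates Opt2: Opt1 at U (0>-3); Opt3 at U (0>-1).
Opt2 weakly dominates Opt3 — U: 0>-1, M: 3>0, D: 8>6.

Opt1, Opt3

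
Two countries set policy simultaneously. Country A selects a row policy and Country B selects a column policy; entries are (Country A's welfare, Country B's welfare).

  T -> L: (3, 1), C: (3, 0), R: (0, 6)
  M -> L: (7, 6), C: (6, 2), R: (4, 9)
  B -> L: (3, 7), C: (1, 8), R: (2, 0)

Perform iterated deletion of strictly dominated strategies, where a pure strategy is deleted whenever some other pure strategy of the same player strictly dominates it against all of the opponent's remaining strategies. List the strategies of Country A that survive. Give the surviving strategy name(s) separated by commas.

Row T is eliminated: M beats it against every remaining column (L: 7>3, C: 6>3, R: 4>0).
Row B is eliminated: M beats it against every remaining column (L: 7>3, C: 6>1, R: 4>2).
Column L is eliminated: R beats it against every remaining row (M: 9>6).
For Country B, R strictly dominates C on the remaining rows (M: 9>2); eliminate C.
Among the remaining strategies, none is strictly dominated by another pure strategy of the same player, so the elimination stops.
Surviving strategies — Country A: {M}; Country B: {R}.

M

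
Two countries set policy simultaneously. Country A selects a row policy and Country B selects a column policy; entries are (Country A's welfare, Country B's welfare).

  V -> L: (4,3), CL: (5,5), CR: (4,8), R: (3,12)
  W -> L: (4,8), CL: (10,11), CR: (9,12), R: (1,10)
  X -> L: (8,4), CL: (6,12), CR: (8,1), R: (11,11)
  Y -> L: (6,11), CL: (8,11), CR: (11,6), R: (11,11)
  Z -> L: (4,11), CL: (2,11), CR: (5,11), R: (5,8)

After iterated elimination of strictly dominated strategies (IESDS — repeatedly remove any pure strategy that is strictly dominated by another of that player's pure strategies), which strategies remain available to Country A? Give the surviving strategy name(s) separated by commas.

Country A's strategy V is strictly dominated by X (L: 8>4, CL: 6>5, CR: 8>4, R: 11>3) and is removed.
For Country A, X strictly dominates Z on the remaining columns (L: 8>4, CL: 6>2, CR: 8>5, R: 11>5); eliminate Z.
Among the remaining strategies, none is strictly dominated by another pure strategy of the same player, so the elimination stops.
Surviving strategies — Country A: {W, X, Y}; Country B: {L, CL, CR, R}.

W, X, Y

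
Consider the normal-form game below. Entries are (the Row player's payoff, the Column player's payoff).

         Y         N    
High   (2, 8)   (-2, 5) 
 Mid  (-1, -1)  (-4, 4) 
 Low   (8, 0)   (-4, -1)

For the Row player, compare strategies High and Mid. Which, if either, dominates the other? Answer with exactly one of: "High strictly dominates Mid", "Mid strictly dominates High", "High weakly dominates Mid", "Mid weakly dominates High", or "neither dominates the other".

High's payoffs vs Mid's, by the Column player's action — Y: 2>-1, N: -2>-4.
High gives a strictly higher payoff against each choice by the Column player, so High strictly dominates Mid.

High strictly dominates Mid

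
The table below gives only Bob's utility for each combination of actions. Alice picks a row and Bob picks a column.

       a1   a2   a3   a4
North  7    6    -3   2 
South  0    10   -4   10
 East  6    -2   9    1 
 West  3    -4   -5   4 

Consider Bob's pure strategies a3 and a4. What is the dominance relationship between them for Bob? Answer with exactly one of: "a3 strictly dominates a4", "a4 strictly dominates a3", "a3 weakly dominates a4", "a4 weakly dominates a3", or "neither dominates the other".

a3's payoffs vs a4's, by Alice's action — North: -3<2, South: -4<10, East: 9>1, West: -5<4.
a3 does better at East but worse at North, South, West; neither strategy dominates the other.

neither dominates the other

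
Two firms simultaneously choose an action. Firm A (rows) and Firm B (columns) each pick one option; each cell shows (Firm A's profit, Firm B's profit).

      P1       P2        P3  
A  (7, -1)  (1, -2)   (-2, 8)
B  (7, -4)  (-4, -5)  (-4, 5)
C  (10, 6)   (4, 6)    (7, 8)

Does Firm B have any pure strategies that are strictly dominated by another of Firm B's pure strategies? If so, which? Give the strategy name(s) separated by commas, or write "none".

P1: dominated, since P3 does at least as well everywhere (A: 8>-1, B: 5>-4, C: 8>6).
P2: dominated, since P3 does at least as well everywhere (A: 8>-2, B: 5>-5, C: 8>6).
P3 is not dominated — it holds its own against P1 at A (8>-1); P2 at A (8>-2).

P1, P2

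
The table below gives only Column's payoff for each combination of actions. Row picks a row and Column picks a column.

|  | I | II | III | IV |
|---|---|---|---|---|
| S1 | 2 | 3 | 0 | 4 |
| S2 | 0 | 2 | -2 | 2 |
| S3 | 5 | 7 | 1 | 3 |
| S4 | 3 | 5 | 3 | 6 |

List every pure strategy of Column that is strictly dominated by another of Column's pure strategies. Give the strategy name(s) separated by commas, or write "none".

I, III

II strictly dominates I — S1: 3>2, S2: 2>0, S3: 7>5, S4: 5>3.
II: no other strategy beats it everywhere (I at S1 (3>2); III at S1 (3>0); IV at S2 (2=2)).
III: dominated, since II does at least as well everywhere (S1: 3>0, S2: 2>-2, S3: 7>1, S4: 5>3).
IV is not dominated — it holds its own against I at S1 (4>2); II at S1 (4>3); III at S1 (4>0).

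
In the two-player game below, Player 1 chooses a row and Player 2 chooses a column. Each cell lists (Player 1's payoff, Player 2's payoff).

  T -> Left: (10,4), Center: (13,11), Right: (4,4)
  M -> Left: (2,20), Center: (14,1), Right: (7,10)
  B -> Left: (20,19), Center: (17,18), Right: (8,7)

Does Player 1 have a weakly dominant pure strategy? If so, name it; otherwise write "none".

B vs T: Left: 20>10, Center: 17>13, Right: 8>4.
B vs M: Left: 20>2, Center: 17>14, Right: 8>7.
B is at least as good as every other strategy against every opponent action, so it is weakly dominant.

B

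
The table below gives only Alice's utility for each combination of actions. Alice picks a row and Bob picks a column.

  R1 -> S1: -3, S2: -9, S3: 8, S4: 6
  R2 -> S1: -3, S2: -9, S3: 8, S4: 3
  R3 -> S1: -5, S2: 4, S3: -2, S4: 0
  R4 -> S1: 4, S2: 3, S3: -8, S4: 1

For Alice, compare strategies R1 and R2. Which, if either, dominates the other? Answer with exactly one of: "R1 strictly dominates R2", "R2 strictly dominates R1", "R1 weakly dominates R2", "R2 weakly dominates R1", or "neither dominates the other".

Compare R1 to R2 across each opponent action: S1: -3=-3, S2: -9=-9, S3: 8=8, S4: 6>3.
R1 is at least as good everywhere and strictly better somewhere (tied only at S1, S2, S3), so R1 weakly but not strictly dominates R2.

R1 weakly dominates R2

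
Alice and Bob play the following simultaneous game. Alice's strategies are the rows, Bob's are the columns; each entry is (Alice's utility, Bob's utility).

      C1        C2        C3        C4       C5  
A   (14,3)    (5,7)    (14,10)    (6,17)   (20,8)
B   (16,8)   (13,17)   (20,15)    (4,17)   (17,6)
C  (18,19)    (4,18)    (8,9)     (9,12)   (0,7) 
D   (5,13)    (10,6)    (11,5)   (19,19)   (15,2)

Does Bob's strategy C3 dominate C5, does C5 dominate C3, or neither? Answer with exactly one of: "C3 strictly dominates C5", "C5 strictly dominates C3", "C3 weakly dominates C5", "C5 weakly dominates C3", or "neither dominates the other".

C3 strictly dominates C5

Compare C3 to C5 across each opponent action: A: 10>8, B: 15>6, C: 9>7, D: 5>2.
Every comparison favours C3, so C3 strictly dominates C5.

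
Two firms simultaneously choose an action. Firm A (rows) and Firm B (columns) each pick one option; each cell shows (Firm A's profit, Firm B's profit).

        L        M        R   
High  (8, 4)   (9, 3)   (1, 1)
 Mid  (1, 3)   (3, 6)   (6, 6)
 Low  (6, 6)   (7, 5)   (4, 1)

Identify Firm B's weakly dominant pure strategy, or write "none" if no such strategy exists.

none

L fails to dominate M at Mid (3<6).
M fails to dominate L at High (3<4).
R fails to dominate L at High (1<4).
No single strategy dominates all the others.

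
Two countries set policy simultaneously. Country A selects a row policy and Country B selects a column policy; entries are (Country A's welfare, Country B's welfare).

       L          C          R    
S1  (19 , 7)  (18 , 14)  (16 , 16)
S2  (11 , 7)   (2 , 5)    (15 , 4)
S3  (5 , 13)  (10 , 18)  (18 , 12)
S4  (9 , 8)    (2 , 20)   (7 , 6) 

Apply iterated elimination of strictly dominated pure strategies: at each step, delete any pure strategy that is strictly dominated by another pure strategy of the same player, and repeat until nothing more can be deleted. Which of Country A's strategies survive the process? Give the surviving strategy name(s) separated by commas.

For Country A, S1 strictly dominates S2 on the remaining columns (L: 19>11, C: 18>2, R: 16>15); eliminate S2.
For Country A, S1 strictly dominates S4 on the remaining columns (L: 19>9, C: 18>2, R: 16>7); eliminate S4.
Country B's strategy L is strictly dominated by C (S1: 14>7, S3: 18>13) and is removed.
Among the remaining strategies, none is strictly dominated by another pure strategy of the same player, so the elimination stops.
Surviving strategies — Country A: {S1, S3}; Country B: {C, R}.

S1, S3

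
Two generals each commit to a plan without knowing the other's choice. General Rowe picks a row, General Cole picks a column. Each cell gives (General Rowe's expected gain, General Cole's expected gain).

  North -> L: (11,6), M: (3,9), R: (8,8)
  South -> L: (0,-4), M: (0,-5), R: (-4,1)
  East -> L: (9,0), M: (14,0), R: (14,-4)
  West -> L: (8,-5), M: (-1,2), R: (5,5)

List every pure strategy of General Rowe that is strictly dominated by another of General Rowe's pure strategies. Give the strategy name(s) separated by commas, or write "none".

North: no other strategy beats it everywhere (South at L (11>0); East at L (11>9); West at L (11>8)).
South: dominated, since North does at least as well everywhere (L: 11>0, M: 3>0, R: 8>-4).
Nothing dominates East: North at M (14>3); South at L (9>0); West at L (9>8).
West: dominated, since North does at least as well everywhere (L: 11>8, M: 3>-1, R: 8>5).

South, West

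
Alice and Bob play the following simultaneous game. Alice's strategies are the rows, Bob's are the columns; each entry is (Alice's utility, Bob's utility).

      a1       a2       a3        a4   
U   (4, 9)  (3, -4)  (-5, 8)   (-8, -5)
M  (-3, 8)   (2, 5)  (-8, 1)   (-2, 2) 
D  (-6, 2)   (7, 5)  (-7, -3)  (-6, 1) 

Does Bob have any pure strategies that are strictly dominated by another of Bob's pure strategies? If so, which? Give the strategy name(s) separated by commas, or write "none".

a1 is not dominated — it holds its own against a2 at U (9>-4); a3 at U (9>8); a4 at U (9>-5).
Nothing dominates a2: a1 at D (5>2); a3 at M (5>1); a4 at U (-4>-5).
a3: dominated, since a1 does at least as well everywhere (U: 9>8, M: 8>1, D: 2>-3).
a1 strictly dominates a4 — U: 9>-5, M: 8>2, D: 2>1.

a3, a4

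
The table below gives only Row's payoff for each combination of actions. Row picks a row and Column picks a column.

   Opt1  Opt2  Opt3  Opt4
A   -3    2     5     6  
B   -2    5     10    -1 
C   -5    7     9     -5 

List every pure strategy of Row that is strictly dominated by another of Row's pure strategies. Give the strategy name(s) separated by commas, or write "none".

none

A is not dominated — it holds its own against B at Opt4 (6>-1); C at Opt1 (-3>-5).
Nothing dominates B: A at Opt1 (-2>-3); C at Opt1 (-2>-5).
C: no other strategy beats it everywhere (A at Opt2 (7>2); B at Opt2 (7>5)).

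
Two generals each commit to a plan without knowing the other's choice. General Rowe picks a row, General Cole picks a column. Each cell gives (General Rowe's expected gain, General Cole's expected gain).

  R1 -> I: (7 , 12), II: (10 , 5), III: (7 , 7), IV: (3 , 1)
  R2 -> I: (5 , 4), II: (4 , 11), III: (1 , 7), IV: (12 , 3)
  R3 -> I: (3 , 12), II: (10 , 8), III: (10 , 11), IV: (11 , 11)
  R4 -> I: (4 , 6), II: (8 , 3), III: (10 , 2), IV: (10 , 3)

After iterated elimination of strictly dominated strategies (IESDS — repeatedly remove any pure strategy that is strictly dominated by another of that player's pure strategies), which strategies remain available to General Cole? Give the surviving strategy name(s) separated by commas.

I

General Cole's strategy IV is strictly dominated by I (R1: 12>1, R2: 4>3, R3: 12>11, R4: 6>3) and is removed.
Row R2 is eliminated: R1 beats it against every remaining column (I: 7>5, II: 10>4, III: 7>1).
For General Cole, I strictly dominates II on the remaining rows (R1: 12>5, R3: 12>8, R4: 6>3); eliminate II.
Column III is eliminated: I beats it against every remaining row (R1: 12>7, R3: 12>11, R4: 6>2).
For General Rowe, R1 strictly dominates R3 on the remaining columns (I: 7>3); eliminate R3.
General Rowe's strategy R4 is strictly dominated by R1 (I: 7>4) and is removed.
Among the remaining strategies, none is strictly dominated by another pure strategy of the same player, so the elimination stops.
Surviving strategies — General Rowe: {R1}; General Cole: {I}.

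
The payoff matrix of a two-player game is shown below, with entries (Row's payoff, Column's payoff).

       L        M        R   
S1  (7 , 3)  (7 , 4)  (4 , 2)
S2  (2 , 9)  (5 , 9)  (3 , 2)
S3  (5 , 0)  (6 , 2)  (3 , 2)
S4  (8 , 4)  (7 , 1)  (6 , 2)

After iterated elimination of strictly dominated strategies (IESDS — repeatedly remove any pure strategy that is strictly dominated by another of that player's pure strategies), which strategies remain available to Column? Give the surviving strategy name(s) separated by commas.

Row's strategy S2 is strictly dominated by S1 (L: 7>2, M: 7>5, R: 4>3) and is removed.
Row S3 is eliminated: S1 beats it against every remaining column (L: 7>5, M: 7>6, R: 4>3).
Column R is eliminated: L beats it against every remaining row (S1: 3>2, S4: 4>2).
Among the remaining strategies, none is strictly dominated by another pure strategy of the same player, so the elimination stops.
Surviving strategies — Row: {S1, S4}; Column: {L, M}.

L, M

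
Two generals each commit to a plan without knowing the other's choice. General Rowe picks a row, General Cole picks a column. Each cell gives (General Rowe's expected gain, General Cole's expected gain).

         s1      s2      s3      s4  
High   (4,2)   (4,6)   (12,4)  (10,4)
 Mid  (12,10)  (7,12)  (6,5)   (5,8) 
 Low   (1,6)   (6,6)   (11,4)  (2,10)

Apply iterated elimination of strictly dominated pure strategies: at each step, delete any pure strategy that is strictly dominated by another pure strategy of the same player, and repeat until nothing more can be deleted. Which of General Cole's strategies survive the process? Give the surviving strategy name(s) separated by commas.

s2

General Cole's strategy s3 is strictly dominated by s2 (High: 6>4, Mid: 12>5, Low: 6>4) and is removed.
For General Rowe, Mid strictly dominates Low on the remaining columns (s1: 12>1, s2: 7>6, s4: 5>2); eliminate Low.
For General Cole, s2 strictly dominates s1 on the remaining rows (High: 6>2, Mid: 12>10); eliminate s1.
Column s4 is eliminated: s2 beats it against every remaining row (High: 6>4, Mid: 12>8).
General Rowe's strategy High is strictly dominated by Mid (s2: 7>4) and is removed.
Among the remaining strategies, none is strictly dominated by another pure strategy of the same player, so the elimination stops.
Surviving strategies — General Rowe: {Mid}; General Cole: {s2}.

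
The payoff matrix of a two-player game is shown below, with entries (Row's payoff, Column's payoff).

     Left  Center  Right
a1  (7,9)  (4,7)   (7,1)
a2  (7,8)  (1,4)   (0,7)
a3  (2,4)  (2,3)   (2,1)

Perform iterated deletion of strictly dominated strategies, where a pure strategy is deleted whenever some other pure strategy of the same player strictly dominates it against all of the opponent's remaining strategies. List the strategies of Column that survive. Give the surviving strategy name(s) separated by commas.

Left

For Row, a1 strictly dominates a3 on the remaining columns (Left: 7>2, Center: 4>2, Right: 7>2); eliminate a3.
Column Center is eliminated: Left beats it against every remaining row (a1: 9>7, a2: 8>4).
Column Right is eliminated: Left beats it against every remaining row (a1: 9>1, a2: 8>7).
Among the remaining strategies, none is strictly dominated by another pure strategy of the same player, so the elimination stops.
Surviving strategies — Row: {a1, a2}; Column: {Left}.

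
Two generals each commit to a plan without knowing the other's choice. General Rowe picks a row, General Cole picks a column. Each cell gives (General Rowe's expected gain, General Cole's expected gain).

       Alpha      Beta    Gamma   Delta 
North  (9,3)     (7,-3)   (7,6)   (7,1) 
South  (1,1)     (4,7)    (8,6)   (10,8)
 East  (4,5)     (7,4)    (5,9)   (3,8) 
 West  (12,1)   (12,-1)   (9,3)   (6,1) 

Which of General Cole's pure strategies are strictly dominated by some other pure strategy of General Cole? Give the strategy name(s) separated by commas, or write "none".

Alpha, Beta

Alpha: dominated, since Gamma does at least as well everywhere (North: 6>3, South: 6>1, East: 9>5, West: 3>1).
Delta strictly dominates Beta — North: 1>-3, South: 8>7, East: 8>4, West: 1>-1.
Gamma: no other strategy beats it everywhere (Alpha at North (6>3); Beta at North (6>-3); Delta at North (6>1)).
Nothing dominates Delta: Alpha at South (8>1); Beta at North (1>-3); Gamma at South (8>6).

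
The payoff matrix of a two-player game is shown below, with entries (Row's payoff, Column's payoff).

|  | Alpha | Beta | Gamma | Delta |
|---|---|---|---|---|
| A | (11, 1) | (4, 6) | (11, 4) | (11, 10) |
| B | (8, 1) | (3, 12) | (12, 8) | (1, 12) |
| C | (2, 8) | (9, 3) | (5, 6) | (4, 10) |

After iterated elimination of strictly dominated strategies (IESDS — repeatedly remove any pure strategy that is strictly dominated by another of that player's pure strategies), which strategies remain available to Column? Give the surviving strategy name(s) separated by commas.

For Column, Delta strictly dominates Alpha on the remaining rows (A: 10>1, B: 12>1, C: 10>8); eliminate Alpha.
Column's strategy Gamma is strictly dominated by Delta (A: 10>4, B: 12>8, C: 10>6) and is removed.
Row B is eliminated: A beats it against every remaining column (Beta: 4>3, Delta: 11>1).
Column's strategy Beta is strictly dominated by Delta (A: 10>6, C: 10>3) and is removed.
Row's strategy C is strictly dominated by A (Delta: 11>4) and is removed.
Among the remaining strategies, none is strictly dominated by another pure strategy of the same player, so the elimination stops.
Surviving strategies — Row: {A}; Column: {Delta}.

Delta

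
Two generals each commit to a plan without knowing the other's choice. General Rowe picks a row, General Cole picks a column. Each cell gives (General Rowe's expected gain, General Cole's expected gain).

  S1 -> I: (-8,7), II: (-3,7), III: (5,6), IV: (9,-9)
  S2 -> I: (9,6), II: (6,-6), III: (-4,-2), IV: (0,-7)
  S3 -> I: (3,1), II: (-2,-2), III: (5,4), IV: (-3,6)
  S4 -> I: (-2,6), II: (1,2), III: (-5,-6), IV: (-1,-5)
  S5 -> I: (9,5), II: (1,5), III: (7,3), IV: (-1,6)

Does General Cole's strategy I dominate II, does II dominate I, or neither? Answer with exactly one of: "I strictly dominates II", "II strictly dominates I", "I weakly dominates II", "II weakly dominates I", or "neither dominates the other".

I weakly dominates II

I's payoffs vs II's, by General Rowe's action — S1: 7=7, S2: 6>-6, S3: 1>-2, S4: 6>2, S5: 5=5.
I is at least as good everywhere and strictly better somewhere (tied only at S1, S5), so I weakly but not strictly dominates II.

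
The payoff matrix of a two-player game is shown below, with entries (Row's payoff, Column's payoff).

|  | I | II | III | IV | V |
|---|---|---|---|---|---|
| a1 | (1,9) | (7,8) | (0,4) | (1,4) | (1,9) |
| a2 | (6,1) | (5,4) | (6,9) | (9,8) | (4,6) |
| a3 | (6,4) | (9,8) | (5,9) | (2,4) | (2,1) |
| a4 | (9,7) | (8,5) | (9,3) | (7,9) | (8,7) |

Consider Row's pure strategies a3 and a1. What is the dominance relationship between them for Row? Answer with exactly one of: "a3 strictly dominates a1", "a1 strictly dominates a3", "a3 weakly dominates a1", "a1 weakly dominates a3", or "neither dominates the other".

a3's payoffs vs a1's, by Column's action — I: 6>1, II: 9>7, III: 5>0, IV: 2>1, V: 2>1.
Every comparison favours a3, so a3 strictly dominates a1.

a3 strictly dominates a1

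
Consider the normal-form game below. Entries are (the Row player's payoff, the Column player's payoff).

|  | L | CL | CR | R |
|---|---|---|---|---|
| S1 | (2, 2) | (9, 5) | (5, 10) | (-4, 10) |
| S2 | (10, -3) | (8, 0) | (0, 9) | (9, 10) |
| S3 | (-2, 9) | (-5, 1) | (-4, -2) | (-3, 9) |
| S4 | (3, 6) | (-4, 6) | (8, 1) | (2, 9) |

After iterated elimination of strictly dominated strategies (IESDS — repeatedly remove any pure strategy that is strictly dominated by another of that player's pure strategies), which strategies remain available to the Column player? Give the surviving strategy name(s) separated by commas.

The Row player's strategy S3 is strictly dominated by S2 (L: 10>-2, CL: 8>-5, CR: 0>-4, R: 9>-3) and is removed.
Column L is eliminated: R beats it against every remaining row (S1: 10>2, S2: 10>-3, S4: 9>6).
Column CL is eliminated: R beats it against every remaining row (S1: 10>5, S2: 10>0, S4: 9>6).
For the Row player, S4 strictly dominates S1 on the remaining columns (CR: 8>5, R: 2>-4); eliminate S1.
The Column player's strategy CR is strictly dominated by R (S2: 10>9, S4: 9>1) and is removed.
The Row player's strategy S4 is strictly dominated by S2 (R: 9>2) and is removed.
Among the remaining strategies, none is strictly dominated by another pure strategy of the same player, so the elimination stops.
Surviving strategies — the Row player: {S2}; the Column player: {R}.

R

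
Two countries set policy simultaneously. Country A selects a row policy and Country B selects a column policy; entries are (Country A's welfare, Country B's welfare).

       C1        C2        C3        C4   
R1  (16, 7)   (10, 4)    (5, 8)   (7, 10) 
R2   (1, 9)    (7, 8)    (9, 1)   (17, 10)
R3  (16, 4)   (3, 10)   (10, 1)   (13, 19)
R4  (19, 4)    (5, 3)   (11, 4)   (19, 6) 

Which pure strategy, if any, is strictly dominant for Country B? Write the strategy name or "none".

C4

C4 vs C1: R1: 10>7, R2: 10>9, R3: 19>4, R4: 6>4.
C4 vs C2: R1: 10>4, R2: 10>8, R3: 19>10, R4: 6>3.
C4 vs C3: R1: 10>8, R2: 10>1, R3: 19>1, R4: 6>4.
C4 strictly beats every other strategy against every opponent action, so it is strictly dominant.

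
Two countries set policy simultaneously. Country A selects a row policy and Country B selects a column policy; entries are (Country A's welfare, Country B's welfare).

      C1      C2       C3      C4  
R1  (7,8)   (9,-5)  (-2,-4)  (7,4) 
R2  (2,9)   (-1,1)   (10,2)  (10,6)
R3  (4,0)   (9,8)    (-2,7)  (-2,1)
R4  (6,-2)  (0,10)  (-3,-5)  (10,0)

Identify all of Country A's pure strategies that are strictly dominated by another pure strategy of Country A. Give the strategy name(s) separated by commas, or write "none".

R1: no other strategy beats it everywhere (R2 at C1 (7>2); R3 at C1 (7>4); R4 at C1 (7>6)).
R2: no other strategy beats it everywhere (R1 at C3 (10>-2); R3 at C3 (10>-2); R4 at C3 (10>-3)).
Nothing dominates R3: R1 at C2 (9=9); R2 at C1 (4>2); R4 at C2 (9>0).
R4 is not dominated — it holds its own against R1 at C4 (10>7); R2 at C1 (6>2); R3 at C1 (6>4).

none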